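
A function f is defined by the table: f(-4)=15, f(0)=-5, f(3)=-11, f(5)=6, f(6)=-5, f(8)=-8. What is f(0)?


Reading from the table at x = 0

-5


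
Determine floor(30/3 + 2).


30/3 = 10
10 + 2 = 12
floor(12) = 12

12


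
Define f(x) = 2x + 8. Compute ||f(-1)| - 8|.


f(-1) = 6
|6| = 6
|6 - 8| = 2

2


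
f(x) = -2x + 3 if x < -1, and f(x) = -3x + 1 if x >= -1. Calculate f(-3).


-3 satisfies x < -1
f(-3) = 9

9


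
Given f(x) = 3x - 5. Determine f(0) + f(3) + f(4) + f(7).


f(0) = -5
f(3) = 4
f(4) = 7
f(7) = 16
Sum = 22

22


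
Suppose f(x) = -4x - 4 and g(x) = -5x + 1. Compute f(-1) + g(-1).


f(-1) = 0
g(-1) = 6
Sum = 6

6


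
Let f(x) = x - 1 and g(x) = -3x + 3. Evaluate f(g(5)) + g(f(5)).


f(g(5)) = -13
g(f(5)) = -9
Sum = -22

-22


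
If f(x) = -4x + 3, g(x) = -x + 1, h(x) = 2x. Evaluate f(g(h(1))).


h(1) = 2
g(2) = -1
f(-1) = 7

7


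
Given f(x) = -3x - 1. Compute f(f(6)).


56


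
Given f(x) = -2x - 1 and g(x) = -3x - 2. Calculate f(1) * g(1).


f(1) = -3
g(1) = -5
Product = 15

15


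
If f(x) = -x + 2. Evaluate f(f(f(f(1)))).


f(1) = 1
f(1) = 1
f(1) = 1
f(1) = 1

1


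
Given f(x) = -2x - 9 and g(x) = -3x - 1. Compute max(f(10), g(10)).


f(10) = -29
g(10) = -31
max = -29

-29


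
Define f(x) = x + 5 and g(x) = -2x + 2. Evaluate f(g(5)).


g(5) = -8
f(-8) = -3

-3


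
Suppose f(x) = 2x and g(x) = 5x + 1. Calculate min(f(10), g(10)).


f(10) = 20
g(10) = 51
min = 20

20


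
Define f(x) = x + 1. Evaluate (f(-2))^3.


f(-2) = -1
(-1)^3 = -1

-1


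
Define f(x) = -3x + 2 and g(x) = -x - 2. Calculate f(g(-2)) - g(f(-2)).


f(g(-2)) = 2
g(f(-2)) = -10
Difference = 12

12


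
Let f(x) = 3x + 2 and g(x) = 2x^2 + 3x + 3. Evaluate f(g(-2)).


g(-2) = 5
f(5) = 17

17


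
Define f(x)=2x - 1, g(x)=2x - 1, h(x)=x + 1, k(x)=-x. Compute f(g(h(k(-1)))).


k(-1) = 1
h(1) = 2
g(2) = 3
f(3) = 5

5


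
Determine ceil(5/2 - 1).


5/2 = 2.5
2.5 - 1 = 1.5
ceil(1.5) = 2

2


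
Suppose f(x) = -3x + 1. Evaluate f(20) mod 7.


f(20) = -59
-59 mod 7 = 4

4


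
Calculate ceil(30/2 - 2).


13


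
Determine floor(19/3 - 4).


19/3 = 6.3333
6.3333 - 4 = 2.3333
floor(2.3333) = 2

2


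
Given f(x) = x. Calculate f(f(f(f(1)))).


f(1) = 1
f(1) = 1
f(1) = 1
f(1) = 1

1


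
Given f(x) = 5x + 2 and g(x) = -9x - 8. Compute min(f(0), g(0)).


f(0) = 2
g(0) = -8
min = -8

-8


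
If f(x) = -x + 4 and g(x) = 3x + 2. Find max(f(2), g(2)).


8


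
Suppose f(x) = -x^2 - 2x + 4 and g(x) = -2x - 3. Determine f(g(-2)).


1


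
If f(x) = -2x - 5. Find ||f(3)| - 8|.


f(3) = -11
|-11| = 11
|11 - 8| = 3

3


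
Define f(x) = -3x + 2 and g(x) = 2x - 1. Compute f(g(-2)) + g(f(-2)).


f(g(-2)) = 17
g(f(-2)) = 15
Sum = 32

32


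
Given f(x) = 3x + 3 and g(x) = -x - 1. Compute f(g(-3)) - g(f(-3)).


f(g(-3)) = 9
g(f(-3)) = 5
Difference = 4

4


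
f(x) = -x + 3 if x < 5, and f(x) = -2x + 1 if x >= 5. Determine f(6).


6 satisfies x >= 5
f(6) = -11

-11


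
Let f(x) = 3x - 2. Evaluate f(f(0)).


f(0) = -2
f(-2) = -8

-8


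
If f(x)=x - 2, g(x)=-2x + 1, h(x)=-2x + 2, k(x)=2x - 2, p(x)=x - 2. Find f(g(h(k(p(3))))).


p(3) = 1
k(1) = 0
h(0) = 2
g(2) = -3
f(-3) = -5

-5


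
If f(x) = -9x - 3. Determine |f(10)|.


93


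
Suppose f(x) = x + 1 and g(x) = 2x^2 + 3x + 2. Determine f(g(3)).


g(3) = 29
f(29) = 30

30


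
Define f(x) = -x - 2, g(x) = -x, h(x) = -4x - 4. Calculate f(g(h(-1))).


h(-1) = 0
g(0) = 0
f(0) = -2

-2


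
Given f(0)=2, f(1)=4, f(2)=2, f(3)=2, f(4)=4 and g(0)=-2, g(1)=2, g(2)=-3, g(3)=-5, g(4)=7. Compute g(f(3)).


f(3) = 2
g(2) = -3

-3


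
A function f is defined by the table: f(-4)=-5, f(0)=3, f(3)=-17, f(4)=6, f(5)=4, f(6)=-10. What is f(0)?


Reading from the table at x = 0

3


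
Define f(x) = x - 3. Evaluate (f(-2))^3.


f(-2) = -5
(-5)^3 = -125

-125


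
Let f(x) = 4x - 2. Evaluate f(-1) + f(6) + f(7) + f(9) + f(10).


f(-1) = -6
f(6) = 22
f(7) = 26
f(9) = 34
f(10) = 38
Sum = 114

114


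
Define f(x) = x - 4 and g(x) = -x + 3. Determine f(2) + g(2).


f(2) = -2
g(2) = 1
Sum = -1

-1


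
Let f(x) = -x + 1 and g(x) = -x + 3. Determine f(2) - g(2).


f(2) = -1
g(2) = 1
Difference = -2

-2


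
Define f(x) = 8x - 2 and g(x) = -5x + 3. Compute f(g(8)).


g(8) = -37
f(-37) = -298

-298


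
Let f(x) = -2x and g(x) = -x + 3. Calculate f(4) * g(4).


f(4) = -8
g(4) = -1
Product = 8

8


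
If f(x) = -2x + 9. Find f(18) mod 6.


3


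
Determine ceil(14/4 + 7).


14/4 = 3.5
3.5 + 7 = 10.5
ceil(10.5) = 11

11


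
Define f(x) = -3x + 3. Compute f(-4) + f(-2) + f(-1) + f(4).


f(-4) = 15
f(-2) = 9
f(-1) = 6
f(4) = -9
Sum = 21

21


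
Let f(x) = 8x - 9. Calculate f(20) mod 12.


f(20) = 151
151 mod 12 = 7

7


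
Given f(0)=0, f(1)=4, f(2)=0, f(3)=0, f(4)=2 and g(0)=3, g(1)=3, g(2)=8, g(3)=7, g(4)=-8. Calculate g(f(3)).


f(3) = 0
g(0) = 3

3


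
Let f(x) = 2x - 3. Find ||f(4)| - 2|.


f(4) = 5
|5| = 5
|5 - 2| = 3

3


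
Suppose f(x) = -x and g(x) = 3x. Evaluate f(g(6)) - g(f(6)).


f(g(6)) = -18
g(f(6)) = -18
Difference = 0

0


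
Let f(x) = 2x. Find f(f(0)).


0


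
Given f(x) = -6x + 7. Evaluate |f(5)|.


f(5) = -23
|-23| = 23

23


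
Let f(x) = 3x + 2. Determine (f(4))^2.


f(4) = 14
(14)^2 = 196

196


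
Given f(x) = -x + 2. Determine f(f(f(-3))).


f(-3) = 5
f(5) = -3
f(-3) = 5

5


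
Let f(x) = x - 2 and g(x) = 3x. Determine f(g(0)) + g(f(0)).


f(g(0)) = -2
g(f(0)) = -6
Sum = -8

-8


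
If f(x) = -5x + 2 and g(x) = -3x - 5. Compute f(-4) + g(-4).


f(-4) = 22
g(-4) = 7
Sum = 29

29


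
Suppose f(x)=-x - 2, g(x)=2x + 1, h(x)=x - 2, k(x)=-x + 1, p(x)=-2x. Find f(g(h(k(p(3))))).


p(3) = -6
k(-6) = 7
h(7) = 5
g(5) = 11
f(11) = -13

-13


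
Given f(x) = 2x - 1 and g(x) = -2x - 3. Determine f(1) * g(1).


f(1) = 1
g(1) = -5
Product = -5

-5


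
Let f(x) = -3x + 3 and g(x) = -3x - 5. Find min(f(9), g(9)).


f(9) = -24
g(9) = -32
min = -32

-32


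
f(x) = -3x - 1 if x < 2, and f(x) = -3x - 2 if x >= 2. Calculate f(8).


-26


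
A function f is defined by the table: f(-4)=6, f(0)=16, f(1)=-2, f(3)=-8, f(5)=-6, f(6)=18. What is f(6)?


Reading from the table at x = 6

18


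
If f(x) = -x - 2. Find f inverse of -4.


Solve -x - 2 = -4
x = (-4 + 2) / (-1) = 2

2


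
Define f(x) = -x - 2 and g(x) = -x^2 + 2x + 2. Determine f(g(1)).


g(1) = 3
f(3) = -5

-5


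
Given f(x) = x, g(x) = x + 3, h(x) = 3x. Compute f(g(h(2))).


9


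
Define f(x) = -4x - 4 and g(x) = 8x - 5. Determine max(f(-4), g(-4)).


12


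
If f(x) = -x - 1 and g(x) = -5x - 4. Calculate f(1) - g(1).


f(1) = -2
g(1) = -9
Difference = 7

7


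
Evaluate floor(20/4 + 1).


20/4 = 5
5 + 1 = 6
floor(6) = 6

6


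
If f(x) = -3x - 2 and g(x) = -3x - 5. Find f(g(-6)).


-41


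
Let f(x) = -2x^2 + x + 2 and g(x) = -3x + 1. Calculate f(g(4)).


g(4) = -11
f(-11) = (-2)*(-11)^2 + 1*(-11) + 2 = -251

-251


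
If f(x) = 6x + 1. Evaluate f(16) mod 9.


f(16) = 97
97 mod 9 = 7

7


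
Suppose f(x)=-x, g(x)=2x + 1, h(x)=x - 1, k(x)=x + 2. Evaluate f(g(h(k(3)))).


k(3) = 5
h(5) = 4
g(4) = 9
f(9) = -9

-9


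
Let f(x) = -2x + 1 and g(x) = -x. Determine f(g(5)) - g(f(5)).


f(g(5)) = 11
g(f(5)) = 9
Difference = 2

2


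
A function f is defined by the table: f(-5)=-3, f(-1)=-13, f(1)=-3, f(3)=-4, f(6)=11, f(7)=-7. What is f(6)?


Reading from the table at x = 6

11


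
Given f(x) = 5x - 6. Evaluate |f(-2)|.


f(-2) = -16
|-16| = 16

16


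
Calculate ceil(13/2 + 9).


13/2 = 6.5
6.5 + 9 = 15.5
ceil(15.5) = 16

16


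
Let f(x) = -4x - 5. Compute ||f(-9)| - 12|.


f(-9) = 31
|31| = 31
|31 - 12| = 19

19


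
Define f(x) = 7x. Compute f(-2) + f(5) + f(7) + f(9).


f(-2) = -14
f(5) = 35
f(7) = 49
f(9) = 63
Sum = 133

133


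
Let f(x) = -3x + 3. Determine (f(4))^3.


f(4) = -9
(-9)^3 = -729

-729


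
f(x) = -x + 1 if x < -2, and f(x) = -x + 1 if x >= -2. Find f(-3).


-3 satisfies x < -2
f(-3) = 4

4


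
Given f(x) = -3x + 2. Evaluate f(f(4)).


f(4) = -10
f(-10) = 32

32


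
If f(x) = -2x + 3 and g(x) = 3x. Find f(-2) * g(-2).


-42


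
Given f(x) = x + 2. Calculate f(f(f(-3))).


3


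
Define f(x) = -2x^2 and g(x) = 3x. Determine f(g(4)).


g(4) = 12
f(12) = (-2)*(12)^2 = -288

-288


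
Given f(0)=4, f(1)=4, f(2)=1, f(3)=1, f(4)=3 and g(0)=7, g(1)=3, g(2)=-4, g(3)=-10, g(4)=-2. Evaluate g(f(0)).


f(0) = 4
g(4) = -2

-2


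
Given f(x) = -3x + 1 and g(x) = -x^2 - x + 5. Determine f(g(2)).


g(2) = -1
f(-1) = 4

4


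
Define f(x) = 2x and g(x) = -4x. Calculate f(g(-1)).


8


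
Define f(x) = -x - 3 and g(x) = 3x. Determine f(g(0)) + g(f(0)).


f(g(0)) = -3
g(f(0)) = -9
Sum = -12

-12


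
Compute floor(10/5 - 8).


10/5 = 2
2 - 8 = -6
floor(-6) = -6

-6


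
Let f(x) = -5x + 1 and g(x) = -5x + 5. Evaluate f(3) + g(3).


f(3) = -14
g(3) = -10
Sum = -24

-24


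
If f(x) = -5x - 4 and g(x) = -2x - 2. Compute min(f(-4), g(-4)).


6


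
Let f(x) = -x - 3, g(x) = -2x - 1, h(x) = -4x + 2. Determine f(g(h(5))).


h(5) = -18
g(-18) = 35
f(35) = -38

-38


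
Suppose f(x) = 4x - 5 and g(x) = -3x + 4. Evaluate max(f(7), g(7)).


f(7) = 23
g(7) = -17
max = 23

23


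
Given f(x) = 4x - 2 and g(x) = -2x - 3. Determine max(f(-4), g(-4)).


f(-4) = -18
g(-4) = 5
max = 5

5


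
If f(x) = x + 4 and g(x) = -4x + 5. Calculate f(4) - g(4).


f(4) = 8
g(4) = -11
Difference = 19

19


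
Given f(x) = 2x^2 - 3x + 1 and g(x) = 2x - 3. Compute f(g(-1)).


g(-1) = -5
f(-5) = 2*(-5)^2 - 3*(-5) + 1 = 66

66


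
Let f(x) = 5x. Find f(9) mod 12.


f(9) = 45
45 mod 12 = 9

9


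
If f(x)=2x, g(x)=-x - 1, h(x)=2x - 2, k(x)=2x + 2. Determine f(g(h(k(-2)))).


k(-2) = -2
h(-2) = -6
g(-6) = 5
f(5) = 10

10


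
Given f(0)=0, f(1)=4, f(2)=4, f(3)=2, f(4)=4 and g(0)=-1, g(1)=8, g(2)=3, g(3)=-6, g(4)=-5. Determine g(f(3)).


f(3) = 2
g(2) = 3

3


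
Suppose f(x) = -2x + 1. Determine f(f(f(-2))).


19


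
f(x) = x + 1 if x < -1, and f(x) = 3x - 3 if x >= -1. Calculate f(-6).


-6 satisfies x < -1
f(-6) = -5

-5


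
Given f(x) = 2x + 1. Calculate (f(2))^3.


f(2) = 5
(5)^3 = 125

125


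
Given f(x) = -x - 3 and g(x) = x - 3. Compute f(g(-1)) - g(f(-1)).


f(g(-1)) = 1
g(f(-1)) = -5
Difference = 6

6


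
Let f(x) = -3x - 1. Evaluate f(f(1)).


f(1) = -4
f(-4) = 11

11


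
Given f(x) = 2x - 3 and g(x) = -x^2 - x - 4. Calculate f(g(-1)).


g(-1) = -4
f(-4) = -11

-11


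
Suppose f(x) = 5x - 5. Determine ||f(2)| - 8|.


f(2) = 5
|5| = 5
|5 - 8| = 3

3


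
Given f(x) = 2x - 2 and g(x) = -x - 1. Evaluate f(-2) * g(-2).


f(-2) = -6
g(-2) = 1
Product = -6

-6


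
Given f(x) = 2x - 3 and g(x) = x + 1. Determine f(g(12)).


g(12) = 13
f(13) = 23

23


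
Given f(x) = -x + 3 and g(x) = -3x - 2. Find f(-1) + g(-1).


f(-1) = 4
g(-1) = 1
Sum = 5

5


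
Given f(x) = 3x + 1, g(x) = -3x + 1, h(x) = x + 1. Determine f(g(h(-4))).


h(-4) = -3
g(-3) = 10
f(10) = 31

31


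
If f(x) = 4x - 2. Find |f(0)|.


f(0) = -2
|-2| = 2

2


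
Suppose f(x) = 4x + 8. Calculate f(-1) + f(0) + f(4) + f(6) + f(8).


f(-1) = 4
f(0) = 8
f(4) = 24
f(6) = 32
f(8) = 40
Sum = 108

108


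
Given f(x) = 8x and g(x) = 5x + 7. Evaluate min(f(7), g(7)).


f(7) = 56
g(7) = 42
min = 42

42


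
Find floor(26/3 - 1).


26/3 = 8.6667
8.6667 - 1 = 7.6667
floor(7.6667) = 7

7


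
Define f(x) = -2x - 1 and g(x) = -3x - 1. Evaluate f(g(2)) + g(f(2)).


f(g(2)) = 13
g(f(2)) = 14
Sum = 27

27


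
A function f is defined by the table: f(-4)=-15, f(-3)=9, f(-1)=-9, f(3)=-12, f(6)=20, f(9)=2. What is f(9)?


Reading from the table at x = 9

2


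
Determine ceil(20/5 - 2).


20/5 = 4
4 - 2 = 2
ceil(2) = 2

2


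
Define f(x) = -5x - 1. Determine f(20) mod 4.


f(20) = -101
-101 mod 4 = 3

3


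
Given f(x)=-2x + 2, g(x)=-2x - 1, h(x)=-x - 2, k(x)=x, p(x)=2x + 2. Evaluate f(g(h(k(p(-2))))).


4


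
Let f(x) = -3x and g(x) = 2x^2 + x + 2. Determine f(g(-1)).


g(-1) = 3
f(3) = -9

-9


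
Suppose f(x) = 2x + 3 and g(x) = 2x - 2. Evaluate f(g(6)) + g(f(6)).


51


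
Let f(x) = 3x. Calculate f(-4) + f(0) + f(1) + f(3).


f(-4) = -12
f(0) = 0
f(1) = 3
f(3) = 9
Sum = 0

0


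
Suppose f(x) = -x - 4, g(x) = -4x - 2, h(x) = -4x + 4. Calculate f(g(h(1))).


-2


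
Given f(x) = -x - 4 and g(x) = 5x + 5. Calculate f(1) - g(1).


-15


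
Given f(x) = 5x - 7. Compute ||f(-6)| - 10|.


f(-6) = -37
|-37| = 37
|37 - 10| = 27

27


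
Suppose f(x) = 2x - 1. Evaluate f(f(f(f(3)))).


f(3) = 5
f(5) = 9
f(9) = 17
f(17) = 33

33


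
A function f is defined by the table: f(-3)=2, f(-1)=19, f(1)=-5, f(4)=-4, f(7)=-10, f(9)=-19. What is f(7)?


Reading from the table at x = 7

-10


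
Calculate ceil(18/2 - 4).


18/2 = 9
9 - 4 = 5
ceil(5) = 5

5


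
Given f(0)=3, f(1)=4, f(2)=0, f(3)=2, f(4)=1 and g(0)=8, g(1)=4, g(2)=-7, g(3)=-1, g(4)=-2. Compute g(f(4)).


4


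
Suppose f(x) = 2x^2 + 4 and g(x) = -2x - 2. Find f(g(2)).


g(2) = -6
f(-6) = 2*(-6)^2 + 4 = 76

76


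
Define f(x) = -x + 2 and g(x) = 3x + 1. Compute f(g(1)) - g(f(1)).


f(g(1)) = -2
g(f(1)) = 4
Difference = -6

-6


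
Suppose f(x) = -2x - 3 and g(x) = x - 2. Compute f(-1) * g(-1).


f(-1) = -1
g(-1) = -3
Product = 3

3


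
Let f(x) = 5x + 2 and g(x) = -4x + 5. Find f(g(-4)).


g(-4) = 21
f(21) = 107

107


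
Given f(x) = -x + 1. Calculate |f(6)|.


f(6) = -5
|-5| = 5

5


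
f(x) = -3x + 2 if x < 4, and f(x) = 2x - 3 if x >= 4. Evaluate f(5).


5 satisfies x >= 4
f(5) = 7

7


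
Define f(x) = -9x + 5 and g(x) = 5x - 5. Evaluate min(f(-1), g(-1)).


f(-1) = 14
g(-1) = -10
min = -10

-10


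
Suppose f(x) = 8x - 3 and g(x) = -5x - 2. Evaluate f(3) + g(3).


f(3) = 21
g(3) = -17
Sum = 4

4


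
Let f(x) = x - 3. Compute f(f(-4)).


f(-4) = -7
f(-7) = -10

-10


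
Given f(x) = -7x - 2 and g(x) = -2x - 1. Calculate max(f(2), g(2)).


f(2) = -16
g(2) = -5
max = -5

-5


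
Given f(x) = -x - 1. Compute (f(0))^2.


f(0) = -1
(-1)^2 = 1

1


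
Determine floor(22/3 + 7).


22/3 = 7.3333
7.3333 + 7 = 14.3333
floor(14.3333) = 14

14


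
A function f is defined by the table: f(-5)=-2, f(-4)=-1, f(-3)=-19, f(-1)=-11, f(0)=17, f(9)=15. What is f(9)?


Reading from the table at x = 9

15


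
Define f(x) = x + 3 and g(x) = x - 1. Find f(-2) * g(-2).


f(-2) = 1
g(-2) = -3
Product = -3

-3


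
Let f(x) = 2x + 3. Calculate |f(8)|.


19


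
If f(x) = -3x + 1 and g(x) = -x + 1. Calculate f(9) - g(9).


f(9) = -26
g(9) = -8
Difference = -18

-18


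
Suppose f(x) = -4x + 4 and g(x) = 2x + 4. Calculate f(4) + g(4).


f(4) = -12
g(4) = 12
Sum = 0

0


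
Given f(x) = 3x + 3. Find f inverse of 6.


Solve 3x + 3 = 6
x = (6 - 3) / 3 = 1

1


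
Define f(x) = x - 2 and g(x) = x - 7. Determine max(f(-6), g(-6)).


f(-6) = -8
g(-6) = -13
max = -8

-8


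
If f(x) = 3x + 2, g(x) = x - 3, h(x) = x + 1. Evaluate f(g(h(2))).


h(2) = 3
g(3) = 0
f(0) = 2

2


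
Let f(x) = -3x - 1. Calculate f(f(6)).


f(6) = -19
f(-19) = 56

56


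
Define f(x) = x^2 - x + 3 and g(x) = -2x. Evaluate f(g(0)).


3


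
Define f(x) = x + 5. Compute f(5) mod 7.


f(5) = 10
10 mod 7 = 3

3


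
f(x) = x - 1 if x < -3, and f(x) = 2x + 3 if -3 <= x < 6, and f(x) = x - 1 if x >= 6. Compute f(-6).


-6 satisfies x < -3
f(-6) = -7

-7


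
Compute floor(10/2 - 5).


10/2 = 5
5 - 5 = 0
floor(0) = 0

0


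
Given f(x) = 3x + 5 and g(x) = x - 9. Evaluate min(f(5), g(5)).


f(5) = 20
g(5) = -4
min = -4

-4


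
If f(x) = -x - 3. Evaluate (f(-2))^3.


-1


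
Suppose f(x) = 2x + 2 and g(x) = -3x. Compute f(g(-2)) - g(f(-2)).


8


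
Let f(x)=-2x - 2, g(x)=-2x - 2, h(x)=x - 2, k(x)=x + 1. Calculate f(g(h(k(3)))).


k(3) = 4
h(4) = 2
g(2) = -6
f(-6) = 10

10


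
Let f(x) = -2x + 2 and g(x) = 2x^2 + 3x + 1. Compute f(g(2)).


-28


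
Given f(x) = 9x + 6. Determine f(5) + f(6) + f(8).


f(5) = 51
f(6) = 60
f(8) = 78
Sum = 189

189


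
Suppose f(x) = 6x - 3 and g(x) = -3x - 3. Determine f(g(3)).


g(3) = -12
f(-12) = -75

-75


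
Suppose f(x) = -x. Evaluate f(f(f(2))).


f(2) = -2
f(-2) = 2
f(2) = -2

-2


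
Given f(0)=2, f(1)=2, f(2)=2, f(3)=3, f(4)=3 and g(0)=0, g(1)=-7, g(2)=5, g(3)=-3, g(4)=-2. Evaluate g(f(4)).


-3


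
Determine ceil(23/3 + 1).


9


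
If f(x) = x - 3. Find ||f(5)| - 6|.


f(5) = 2
|2| = 2
|2 - 6| = 4

4


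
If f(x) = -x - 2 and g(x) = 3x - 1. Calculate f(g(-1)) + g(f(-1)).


f(g(-1)) = 2
g(f(-1)) = -4
Sum = -2

-2


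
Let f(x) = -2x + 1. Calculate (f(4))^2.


f(4) = -7
(-7)^2 = 49

49


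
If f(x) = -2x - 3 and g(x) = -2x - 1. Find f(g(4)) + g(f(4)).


f(g(4)) = 15
g(f(4)) = 21
Sum = 36

36


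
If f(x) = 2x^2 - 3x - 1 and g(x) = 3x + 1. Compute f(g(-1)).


g(-1) = -2
f(-2) = 2*(-2)^2 - 3*(-2) - 1 = 13

13


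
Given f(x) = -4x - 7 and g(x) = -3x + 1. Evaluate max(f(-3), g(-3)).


10


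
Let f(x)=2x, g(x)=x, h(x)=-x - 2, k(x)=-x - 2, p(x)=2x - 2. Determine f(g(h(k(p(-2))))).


p(-2) = -6
k(-6) = 4
h(4) = -6
g(-6) = -6
f(-6) = -12

-12


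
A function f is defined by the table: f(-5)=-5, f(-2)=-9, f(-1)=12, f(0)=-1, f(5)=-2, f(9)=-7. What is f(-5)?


Reading from the table at x = -5

-5


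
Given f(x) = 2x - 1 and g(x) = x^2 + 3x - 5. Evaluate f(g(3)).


g(3) = 13
f(13) = 25

25


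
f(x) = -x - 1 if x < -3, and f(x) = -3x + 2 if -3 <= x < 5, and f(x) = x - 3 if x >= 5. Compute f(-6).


5


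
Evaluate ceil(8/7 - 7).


8/7 = 1.1429
1.1429 - 7 = -5.8571
ceil(-5.8571) = -5

-5


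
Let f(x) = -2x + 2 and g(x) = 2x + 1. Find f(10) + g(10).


f(10) = -18
g(10) = 21
Sum = 3

3


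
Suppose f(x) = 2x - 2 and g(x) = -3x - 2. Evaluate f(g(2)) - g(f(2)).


f(g(2)) = -18
g(f(2)) = -8
Difference = -10

-10


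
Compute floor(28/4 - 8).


28/4 = 7
7 - 8 = -1
floor(-1) = -1

-1


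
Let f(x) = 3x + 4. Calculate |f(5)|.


19


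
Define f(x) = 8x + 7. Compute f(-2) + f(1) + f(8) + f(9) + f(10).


f(-2) = -9
f(1) = 15
f(8) = 71
f(9) = 79
f(10) = 87
Sum = 243

243


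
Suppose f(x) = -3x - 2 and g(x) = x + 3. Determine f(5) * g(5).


f(5) = -17
g(5) = 8
Product = -136

-136


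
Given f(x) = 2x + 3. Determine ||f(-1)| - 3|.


2


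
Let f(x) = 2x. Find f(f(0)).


0


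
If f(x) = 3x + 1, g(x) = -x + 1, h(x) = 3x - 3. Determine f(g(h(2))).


h(2) = 3
g(3) = -2
f(-2) = -5

-5


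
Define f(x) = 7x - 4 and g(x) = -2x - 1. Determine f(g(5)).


g(5) = -11
f(-11) = -81

-81


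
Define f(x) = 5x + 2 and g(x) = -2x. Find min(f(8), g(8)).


f(8) = 42
g(8) = -16
min = -16

-16


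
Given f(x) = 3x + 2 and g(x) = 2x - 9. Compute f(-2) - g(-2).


f(-2) = -4
g(-2) = -13
Difference = 9

9


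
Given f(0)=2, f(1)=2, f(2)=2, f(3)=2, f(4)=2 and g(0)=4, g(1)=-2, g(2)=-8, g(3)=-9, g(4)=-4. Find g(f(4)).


f(4) = 2
g(2) = -8

-8


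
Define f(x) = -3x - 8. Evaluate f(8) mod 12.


f(8) = -32
-32 mod 12 = 4

4


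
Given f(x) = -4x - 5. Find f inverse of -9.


Solve -4x - 5 = -9
x = (-9 + 5) / (-4) = 1

1


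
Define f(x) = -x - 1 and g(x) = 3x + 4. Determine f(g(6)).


g(6) = 22
f(22) = -23

-23


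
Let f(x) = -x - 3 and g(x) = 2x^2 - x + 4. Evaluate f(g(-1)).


g(-1) = 7
f(7) = -10

-10


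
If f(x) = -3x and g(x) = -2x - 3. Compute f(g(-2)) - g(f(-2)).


f(g(-2)) = -3
g(f(-2)) = -15
Difference = 12

12


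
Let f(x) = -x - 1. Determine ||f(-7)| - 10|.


f(-7) = 6
|6| = 6
|6 - 10| = 4

4


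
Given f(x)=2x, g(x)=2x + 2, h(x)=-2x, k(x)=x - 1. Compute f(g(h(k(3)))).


k(3) = 2
h(2) = -4
g(-4) = -6
f(-6) = -12

-12


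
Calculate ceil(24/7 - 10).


24/7 = 3.4286
3.4286 - 10 = -6.5714
ceil(-6.5714) = -6

-6


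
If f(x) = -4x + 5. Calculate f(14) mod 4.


f(14) = -51
-51 mod 4 = 1

1


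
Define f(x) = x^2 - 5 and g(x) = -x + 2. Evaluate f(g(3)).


g(3) = -1
f(-1) = 1*(-1)^2 - 5 = -4

-4


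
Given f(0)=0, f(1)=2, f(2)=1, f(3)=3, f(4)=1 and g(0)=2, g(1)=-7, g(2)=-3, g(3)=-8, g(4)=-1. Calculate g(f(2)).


-7


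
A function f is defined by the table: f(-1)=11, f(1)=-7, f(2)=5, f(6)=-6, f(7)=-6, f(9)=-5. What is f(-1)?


Reading from the table at x = -1

11


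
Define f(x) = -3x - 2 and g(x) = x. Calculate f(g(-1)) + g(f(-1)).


2


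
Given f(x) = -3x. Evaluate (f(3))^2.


f(3) = -9
(-9)^2 = 81

81


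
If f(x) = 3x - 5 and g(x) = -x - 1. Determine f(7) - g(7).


f(7) = 16
g(7) = -8
Difference = 24

24


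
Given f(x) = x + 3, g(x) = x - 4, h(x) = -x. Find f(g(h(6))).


h(6) = -6
g(-6) = -10
f(-10) = -7

-7


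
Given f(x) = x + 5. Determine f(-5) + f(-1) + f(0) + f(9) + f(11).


f(-5) = 0
f(-1) = 4
f(0) = 5
f(9) = 14
f(11) = 16
Sum = 39

39


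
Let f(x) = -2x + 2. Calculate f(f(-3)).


f(-3) = 8
f(8) = -14

-14


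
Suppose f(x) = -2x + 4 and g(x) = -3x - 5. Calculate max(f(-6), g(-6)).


f(-6) = 16
g(-6) = 13
max = 16

16


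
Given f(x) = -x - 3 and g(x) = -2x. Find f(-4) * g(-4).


8


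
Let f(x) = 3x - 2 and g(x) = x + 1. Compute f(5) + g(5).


f(5) = 13
g(5) = 6
Sum = 19

19


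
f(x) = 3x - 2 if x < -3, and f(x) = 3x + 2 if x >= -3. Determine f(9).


9 satisfies x >= -3
f(9) = 29

29


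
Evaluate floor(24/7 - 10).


24/7 = 3.4286
3.4286 - 10 = -6.5714
floor(-6.5714) = -7

-7


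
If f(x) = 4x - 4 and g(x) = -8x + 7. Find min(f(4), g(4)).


f(4) = 12
g(4) = -25
min = -25

-25


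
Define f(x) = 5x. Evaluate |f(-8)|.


f(-8) = -40
|-40| = 40

40


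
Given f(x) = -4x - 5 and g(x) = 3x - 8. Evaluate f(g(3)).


g(3) = 1
f(1) = -9

-9


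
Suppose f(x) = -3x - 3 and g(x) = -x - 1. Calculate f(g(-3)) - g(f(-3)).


f(g(-3)) = -9
g(f(-3)) = -7
Difference = -2

-2


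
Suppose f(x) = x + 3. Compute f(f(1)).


f(1) = 4
f(4) = 7

7


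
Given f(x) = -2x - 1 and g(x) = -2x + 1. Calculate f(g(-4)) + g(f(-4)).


f(g(-4)) = -19
g(f(-4)) = -13
Sum = -32

-32


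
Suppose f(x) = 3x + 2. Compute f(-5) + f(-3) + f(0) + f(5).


f(-5) = -13
f(-3) = -7
f(0) = 2
f(5) = 17
Sum = -1

-1


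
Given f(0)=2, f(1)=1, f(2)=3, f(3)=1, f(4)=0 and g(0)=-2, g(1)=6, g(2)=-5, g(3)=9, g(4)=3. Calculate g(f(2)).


9


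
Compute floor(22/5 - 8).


22/5 = 4.4
4.4 - 8 = -3.6
floor(-3.6) = -4

-4


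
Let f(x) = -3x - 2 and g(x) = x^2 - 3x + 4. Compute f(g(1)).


g(1) = 2
f(2) = -8

-8


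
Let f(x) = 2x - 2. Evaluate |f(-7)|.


f(-7) = -16
|-16| = 16

16


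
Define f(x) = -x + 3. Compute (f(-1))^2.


f(-1) = 4
(4)^2 = 16

16


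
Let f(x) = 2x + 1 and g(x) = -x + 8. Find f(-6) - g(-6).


f(-6) = -11
g(-6) = 14
Difference = -25

-25


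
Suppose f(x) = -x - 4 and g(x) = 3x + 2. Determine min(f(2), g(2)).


f(2) = -6
g(2) = 8
min = -6

-6


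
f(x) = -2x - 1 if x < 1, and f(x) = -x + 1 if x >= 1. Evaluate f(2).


2 satisfies x >= 1
f(2) = -1

-1


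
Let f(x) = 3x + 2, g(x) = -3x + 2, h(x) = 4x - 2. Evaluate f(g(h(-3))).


h(-3) = -14
g(-14) = 44
f(44) = 134

134


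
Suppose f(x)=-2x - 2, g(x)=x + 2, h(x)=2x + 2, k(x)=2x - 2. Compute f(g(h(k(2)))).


k(2) = 2
h(2) = 6
g(6) = 8
f(8) = -18

-18


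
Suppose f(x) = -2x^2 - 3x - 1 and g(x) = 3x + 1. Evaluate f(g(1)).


-45


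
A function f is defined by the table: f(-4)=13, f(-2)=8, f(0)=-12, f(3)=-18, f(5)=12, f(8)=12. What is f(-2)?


Reading from the table at x = -2

8


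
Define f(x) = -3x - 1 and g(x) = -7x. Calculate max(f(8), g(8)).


f(8) = -25
g(8) = -56
max = -25

-25


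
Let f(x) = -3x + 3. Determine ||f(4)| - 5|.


f(4) = -9
|-9| = 9
|9 - 5| = 4

4


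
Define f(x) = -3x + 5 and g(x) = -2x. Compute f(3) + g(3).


f(3) = -4
g(3) = -6
Sum = -10

-10


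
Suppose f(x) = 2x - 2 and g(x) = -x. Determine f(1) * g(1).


f(1) = 0
g(1) = -1
Product = 0

0


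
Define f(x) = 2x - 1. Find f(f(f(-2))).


f(-2) = -5
f(-5) = -11
f(-11) = -23

-23


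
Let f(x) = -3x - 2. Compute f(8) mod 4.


f(8) = -26
-26 mod 4 = 2

2


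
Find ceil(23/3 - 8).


23/3 = 7.6667
7.6667 - 8 = -0.3333
ceil(-0.3333) = 0

0


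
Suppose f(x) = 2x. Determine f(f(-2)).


f(-2) = -4
f(-4) = -8

-8


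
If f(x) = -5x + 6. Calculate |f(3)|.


f(3) = -9
|-9| = 9

9


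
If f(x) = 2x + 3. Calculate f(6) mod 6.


3


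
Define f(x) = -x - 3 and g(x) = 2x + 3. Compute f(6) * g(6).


-135


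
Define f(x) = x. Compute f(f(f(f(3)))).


f(3) = 3
f(3) = 3
f(3) = 3
f(3) = 3

3


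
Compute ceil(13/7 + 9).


13/7 = 1.8571
1.8571 + 9 = 10.8571
ceil(10.8571) = 11

11


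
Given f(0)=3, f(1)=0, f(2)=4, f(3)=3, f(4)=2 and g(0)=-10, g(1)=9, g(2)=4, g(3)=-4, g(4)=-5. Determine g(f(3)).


-4


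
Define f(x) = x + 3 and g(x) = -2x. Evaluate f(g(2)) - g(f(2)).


f(g(2)) = -1
g(f(2)) = -10
Difference = 9

9


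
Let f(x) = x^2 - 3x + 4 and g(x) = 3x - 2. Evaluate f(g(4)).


g(4) = 10
f(10) = 1*(10)^2 - 3*(10) + 4 = 74

74


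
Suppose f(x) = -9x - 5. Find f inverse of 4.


Solve -9x - 5 = 4
x = (4 + 5) / (-9) = -1

-1


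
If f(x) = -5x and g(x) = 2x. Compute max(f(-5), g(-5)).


f(-5) = 25
g(-5) = -10
max = 25

25


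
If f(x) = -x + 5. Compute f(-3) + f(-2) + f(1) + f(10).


14


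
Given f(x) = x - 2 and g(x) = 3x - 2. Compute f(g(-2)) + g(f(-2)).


f(g(-2)) = -10
g(f(-2)) = -14
Sum = -24

-24


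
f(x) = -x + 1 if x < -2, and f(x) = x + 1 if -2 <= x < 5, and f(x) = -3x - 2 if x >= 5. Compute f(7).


7 satisfies x >= 5
f(7) = -23

-23


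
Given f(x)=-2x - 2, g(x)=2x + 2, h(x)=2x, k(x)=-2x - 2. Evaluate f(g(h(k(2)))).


k(2) = -6
h(-6) = -12
g(-12) = -22
f(-22) = 42

42


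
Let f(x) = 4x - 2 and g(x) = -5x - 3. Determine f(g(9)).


g(9) = -48
f(-48) = -194

-194


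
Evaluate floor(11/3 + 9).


11/3 = 3.6667
3.6667 + 9 = 12.6667
floor(12.6667) = 12

12


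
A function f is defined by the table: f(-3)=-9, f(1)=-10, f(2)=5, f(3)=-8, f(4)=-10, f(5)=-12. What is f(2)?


5


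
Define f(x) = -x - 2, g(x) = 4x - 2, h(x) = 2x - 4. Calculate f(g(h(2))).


0


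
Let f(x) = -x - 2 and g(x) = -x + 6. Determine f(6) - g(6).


f(6) = -8
g(6) = 0
Difference = -8

-8


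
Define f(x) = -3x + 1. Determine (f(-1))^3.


64


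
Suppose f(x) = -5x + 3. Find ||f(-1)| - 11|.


f(-1) = 8
|8| = 8
|8 - 11| = 3

3


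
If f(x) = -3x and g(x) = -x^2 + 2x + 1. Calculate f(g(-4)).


g(-4) = -23
f(-23) = 69

69


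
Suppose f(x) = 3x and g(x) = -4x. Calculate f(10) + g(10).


-10


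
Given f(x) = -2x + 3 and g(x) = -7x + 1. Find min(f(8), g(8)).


f(8) = -13
g(8) = -55
min = -55

-55


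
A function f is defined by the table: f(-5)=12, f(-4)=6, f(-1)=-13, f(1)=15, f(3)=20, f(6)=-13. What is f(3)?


Reading from the table at x = 3

20


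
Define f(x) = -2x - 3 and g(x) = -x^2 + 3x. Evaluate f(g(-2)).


g(-2) = -10
f(-10) = 17

17


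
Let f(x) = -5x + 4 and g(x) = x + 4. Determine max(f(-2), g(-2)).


14


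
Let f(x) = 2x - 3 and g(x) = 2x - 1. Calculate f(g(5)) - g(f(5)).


f(g(5)) = 15
g(f(5)) = 13
Difference = 2

2


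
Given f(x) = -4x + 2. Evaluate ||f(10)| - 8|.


f(10) = -38
|-38| = 38
|38 - 8| = 30

30


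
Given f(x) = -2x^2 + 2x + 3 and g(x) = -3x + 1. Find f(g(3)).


g(3) = -8
f(-8) = (-2)*(-8)^2 + 2*(-8) + 3 = -141

-141


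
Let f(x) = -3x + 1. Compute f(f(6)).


f(6) = -17
f(-17) = 52

52


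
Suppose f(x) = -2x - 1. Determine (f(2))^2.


f(2) = -5
(-5)^2 = 25

25


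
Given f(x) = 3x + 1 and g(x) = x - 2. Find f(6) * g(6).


76


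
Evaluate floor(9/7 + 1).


9/7 = 1.2857
1.2857 + 1 = 2.2857
floor(2.2857) = 2

2


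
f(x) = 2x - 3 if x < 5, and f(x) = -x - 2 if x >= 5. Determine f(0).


0 satisfies x < 5
f(0) = -3

-3


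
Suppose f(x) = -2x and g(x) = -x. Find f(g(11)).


g(11) = -11
f(-11) = 22

22


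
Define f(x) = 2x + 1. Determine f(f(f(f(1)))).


f(1) = 3
f(3) = 7
f(7) = 15
f(15) = 31

31


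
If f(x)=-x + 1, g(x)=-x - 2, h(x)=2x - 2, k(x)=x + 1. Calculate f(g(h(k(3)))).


k(3) = 4
h(4) = 6
g(6) = -8
f(-8) = 9

9


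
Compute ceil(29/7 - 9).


29/7 = 4.1429
4.1429 - 9 = -4.8571
ceil(-4.8571) = -4

-4


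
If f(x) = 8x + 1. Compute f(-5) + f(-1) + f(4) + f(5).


f(-5) = -39
f(-1) = -7
f(4) = 33
f(5) = 41
Sum = 28

28


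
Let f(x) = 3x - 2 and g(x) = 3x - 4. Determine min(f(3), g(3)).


5


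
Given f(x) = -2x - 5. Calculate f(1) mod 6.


f(1) = -7
-7 mod 6 = 5

5


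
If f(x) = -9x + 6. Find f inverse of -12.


Solve -9x + 6 = -12
x = (-12 - 6) / (-9) = 2

2


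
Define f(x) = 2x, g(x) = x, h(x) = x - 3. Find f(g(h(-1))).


h(-1) = -4
g(-4) = -4
f(-4) = -8

-8


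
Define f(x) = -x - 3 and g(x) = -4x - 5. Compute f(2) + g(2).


f(2) = -5
g(2) = -13
Sum = -18

-18


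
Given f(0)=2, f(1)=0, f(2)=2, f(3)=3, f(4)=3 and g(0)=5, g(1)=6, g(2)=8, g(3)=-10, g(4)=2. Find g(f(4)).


f(4) = 3
g(3) = -10

-10


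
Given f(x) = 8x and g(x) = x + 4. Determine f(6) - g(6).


38


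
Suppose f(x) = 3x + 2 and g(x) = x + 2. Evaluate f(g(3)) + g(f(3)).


f(g(3)) = 17
g(f(3)) = 13
Sum = 30

30


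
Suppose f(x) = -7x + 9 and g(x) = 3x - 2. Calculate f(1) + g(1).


f(1) = 2
g(1) = 1
Sum = 3

3


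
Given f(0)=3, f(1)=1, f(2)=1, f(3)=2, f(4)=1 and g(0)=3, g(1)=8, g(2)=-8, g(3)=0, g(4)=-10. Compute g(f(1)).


f(1) = 1
g(1) = 8

8


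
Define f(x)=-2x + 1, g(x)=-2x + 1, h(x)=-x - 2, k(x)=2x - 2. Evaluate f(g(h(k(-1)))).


k(-1) = -4
h(-4) = 2
g(2) = -3
f(-3) = 7

7


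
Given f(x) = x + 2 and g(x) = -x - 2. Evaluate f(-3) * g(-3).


f(-3) = -1
g(-3) = 1
Product = -1

-1


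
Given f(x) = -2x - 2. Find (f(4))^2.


f(4) = -10
(-10)^2 = 100

100


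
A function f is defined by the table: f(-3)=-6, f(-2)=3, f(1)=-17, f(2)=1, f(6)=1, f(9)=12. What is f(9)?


Reading from the table at x = 9

12


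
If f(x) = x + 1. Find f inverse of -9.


Solve x + 1 = -9
x = (-9 - 1) / 1 = -10

-10


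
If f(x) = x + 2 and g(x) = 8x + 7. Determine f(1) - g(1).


f(1) = 3
g(1) = 15
Difference = -12

-12


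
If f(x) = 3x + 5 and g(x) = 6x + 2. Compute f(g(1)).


29


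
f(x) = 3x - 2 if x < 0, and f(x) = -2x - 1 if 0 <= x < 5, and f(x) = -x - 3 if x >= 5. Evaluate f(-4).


-4 satisfies x < 0
f(-4) = -14

-14


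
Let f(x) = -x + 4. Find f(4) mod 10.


f(4) = 0
0 mod 10 = 0

0


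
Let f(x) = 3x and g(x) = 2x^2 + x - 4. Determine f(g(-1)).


g(-1) = -3
f(-3) = -9

-9


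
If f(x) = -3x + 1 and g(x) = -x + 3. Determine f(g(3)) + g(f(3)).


f(g(3)) = 1
g(f(3)) = 11
Sum = 12

12


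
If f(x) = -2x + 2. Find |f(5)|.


f(5) = -8
|-8| = 8

8


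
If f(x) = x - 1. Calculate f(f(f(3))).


f(3) = 2
f(2) = 1
f(1) = 0

0


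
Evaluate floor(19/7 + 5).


19/7 = 2.7143
2.7143 + 5 = 7.7143
floor(7.7143) = 7

7


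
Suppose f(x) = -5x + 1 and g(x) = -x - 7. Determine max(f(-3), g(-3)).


f(-3) = 16
g(-3) = -4
max = 16

16


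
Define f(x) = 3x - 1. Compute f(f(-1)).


f(-1) = -4
f(-4) = -13

-13


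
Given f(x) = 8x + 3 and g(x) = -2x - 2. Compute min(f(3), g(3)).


f(3) = 27
g(3) = -8
min = -8

-8


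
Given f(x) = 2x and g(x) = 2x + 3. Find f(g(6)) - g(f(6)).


f(g(6)) = 30
g(f(6)) = 27
Difference = 3

3


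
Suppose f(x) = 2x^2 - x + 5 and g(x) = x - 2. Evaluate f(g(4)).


11


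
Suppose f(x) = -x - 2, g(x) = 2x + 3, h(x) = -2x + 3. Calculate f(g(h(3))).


1


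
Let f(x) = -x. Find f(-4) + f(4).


f(-4) = 4
f(4) = -4
Sum = 0

0


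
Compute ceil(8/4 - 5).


8/4 = 2
2 - 5 = -3
ceil(-3) = -3

-3


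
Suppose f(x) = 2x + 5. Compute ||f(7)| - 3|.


f(7) = 19
|19| = 19
|19 - 3| = 16

16


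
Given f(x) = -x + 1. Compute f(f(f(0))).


f(0) = 1
f(1) = 0
f(0) = 1

1


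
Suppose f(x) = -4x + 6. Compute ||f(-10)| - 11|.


f(-10) = 46
|46| = 46
|46 - 11| = 35

35


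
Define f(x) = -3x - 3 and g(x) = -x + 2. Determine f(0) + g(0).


-1


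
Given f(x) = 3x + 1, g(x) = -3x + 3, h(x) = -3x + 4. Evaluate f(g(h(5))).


109


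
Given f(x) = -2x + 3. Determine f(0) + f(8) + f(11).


f(0) = 3
f(8) = -13
f(11) = -19
Sum = -29

-29


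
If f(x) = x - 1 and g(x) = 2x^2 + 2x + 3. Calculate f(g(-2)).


g(-2) = 7
f(7) = 6

6


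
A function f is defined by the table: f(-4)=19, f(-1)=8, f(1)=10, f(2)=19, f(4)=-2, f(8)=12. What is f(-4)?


Reading from the table at x = -4

19


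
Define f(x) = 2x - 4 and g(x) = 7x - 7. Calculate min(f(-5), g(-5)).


f(-5) = -14
g(-5) = -42
min = -42

-42


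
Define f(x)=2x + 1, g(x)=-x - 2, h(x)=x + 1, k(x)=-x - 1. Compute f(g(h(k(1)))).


k(1) = -2
h(-2) = -1
g(-1) = -1
f(-1) = -1

-1


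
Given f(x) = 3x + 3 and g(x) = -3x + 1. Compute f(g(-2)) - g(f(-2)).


f(g(-2)) = 24
g(f(-2)) = 10
Difference = 14

14


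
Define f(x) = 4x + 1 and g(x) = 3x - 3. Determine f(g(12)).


133


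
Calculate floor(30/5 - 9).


-3


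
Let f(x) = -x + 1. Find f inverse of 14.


Solve -x + 1 = 14
x = (14 - 1) / (-1) = -13

-13


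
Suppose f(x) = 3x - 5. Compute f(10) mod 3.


1


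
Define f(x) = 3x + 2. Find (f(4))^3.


f(4) = 14
(14)^3 = 2744

2744


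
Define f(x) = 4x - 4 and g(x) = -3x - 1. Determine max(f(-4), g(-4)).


f(-4) = -20
g(-4) = 11
max = 11

11


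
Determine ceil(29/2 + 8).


23


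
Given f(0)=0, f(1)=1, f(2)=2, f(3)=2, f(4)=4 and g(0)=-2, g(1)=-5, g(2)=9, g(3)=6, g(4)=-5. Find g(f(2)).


f(2) = 2
g(2) = 9

9


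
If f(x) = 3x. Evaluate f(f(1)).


f(1) = 3
f(3) = 9

9


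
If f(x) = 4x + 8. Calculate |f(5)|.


28


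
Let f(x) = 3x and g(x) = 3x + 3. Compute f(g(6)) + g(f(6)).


f(g(6)) = 63
g(f(6)) = 57
Sum = 120

120


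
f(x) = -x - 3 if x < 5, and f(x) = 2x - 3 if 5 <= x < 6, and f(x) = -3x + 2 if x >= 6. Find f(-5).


-5 satisfies x < 5
f(-5) = 2

2


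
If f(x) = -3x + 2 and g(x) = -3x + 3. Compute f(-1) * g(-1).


f(-1) = 5
g(-1) = 6
Product = 30

30


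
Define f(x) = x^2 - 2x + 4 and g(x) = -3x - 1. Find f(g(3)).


g(3) = -10
f(-10) = 1*(-10)^2 - 2*(-10) + 4 = 124

124


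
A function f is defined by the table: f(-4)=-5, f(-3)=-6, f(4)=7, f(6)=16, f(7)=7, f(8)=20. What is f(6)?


Reading from the table at x = 6

16


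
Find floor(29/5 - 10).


29/5 = 5.8
5.8 - 10 = -4.2
floor(-4.2) = -5

-5


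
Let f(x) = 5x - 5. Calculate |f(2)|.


f(2) = 5
|5| = 5

5


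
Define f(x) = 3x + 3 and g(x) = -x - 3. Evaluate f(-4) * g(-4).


f(-4) = -9
g(-4) = 1
Product = -9

-9


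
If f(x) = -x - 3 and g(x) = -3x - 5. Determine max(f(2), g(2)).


f(2) = -5
g(2) = -11
max = -5

-5


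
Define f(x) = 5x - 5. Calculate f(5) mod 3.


f(5) = 20
20 mod 3 = 2

2


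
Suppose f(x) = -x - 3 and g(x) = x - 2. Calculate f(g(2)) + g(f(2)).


f(g(2)) = -3
g(f(2)) = -7
Sum = -10

-10


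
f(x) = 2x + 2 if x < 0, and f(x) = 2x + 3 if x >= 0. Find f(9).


9 satisfies x >= 0
f(9) = 21

21


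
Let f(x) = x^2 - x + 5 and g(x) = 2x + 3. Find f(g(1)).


g(1) = 5
f(5) = 1*(5)^2 - 1*(5) + 5 = 25

25


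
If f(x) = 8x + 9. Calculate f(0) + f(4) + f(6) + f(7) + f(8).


f(0) = 9
f(4) = 41
f(6) = 57
f(7) = 65
f(8) = 73
Sum = 245

245


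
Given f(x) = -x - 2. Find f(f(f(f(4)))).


f(4) = -6
f(-6) = 4
f(4) = -6
f(-6) = 4

4


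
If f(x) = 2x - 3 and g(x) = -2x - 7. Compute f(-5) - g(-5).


-16


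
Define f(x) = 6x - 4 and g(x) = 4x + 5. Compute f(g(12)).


g(12) = 53
f(53) = 314

314


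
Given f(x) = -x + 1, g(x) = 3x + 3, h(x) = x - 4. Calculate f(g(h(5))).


-5


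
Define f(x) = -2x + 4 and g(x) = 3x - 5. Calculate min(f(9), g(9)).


-14


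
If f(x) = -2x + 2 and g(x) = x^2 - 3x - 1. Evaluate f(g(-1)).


g(-1) = 3
f(3) = -4

-4


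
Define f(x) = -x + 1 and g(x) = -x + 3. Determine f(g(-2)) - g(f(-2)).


-4


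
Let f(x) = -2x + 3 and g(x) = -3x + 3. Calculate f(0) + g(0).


f(0) = 3
g(0) = 3
Sum = 6

6


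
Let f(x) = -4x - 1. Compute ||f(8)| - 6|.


27


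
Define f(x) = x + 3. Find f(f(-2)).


f(-2) = 1
f(1) = 4

4


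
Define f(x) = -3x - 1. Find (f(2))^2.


f(2) = -7
(-7)^2 = 49

49


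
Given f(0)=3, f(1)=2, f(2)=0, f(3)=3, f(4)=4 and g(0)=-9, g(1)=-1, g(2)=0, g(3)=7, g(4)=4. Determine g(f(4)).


f(4) = 4
g(4) = 4

4


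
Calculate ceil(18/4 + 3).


18/4 = 4.5
4.5 + 3 = 7.5
ceil(7.5) = 8

8


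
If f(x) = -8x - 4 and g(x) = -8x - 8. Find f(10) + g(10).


f(10) = -84
g(10) = -88
Sum = -172

-172


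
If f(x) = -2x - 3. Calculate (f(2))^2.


f(2) = -7
(-7)^2 = 49

49


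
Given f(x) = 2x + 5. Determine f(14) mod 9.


f(14) = 33
33 mod 9 = 6

6


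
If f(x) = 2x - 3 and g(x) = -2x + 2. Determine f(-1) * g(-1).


f(-1) = -5
g(-1) = 4
Product = -20

-20


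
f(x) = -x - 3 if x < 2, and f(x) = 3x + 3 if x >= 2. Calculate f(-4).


-4 satisfies x < 2
f(-4) = 1

1


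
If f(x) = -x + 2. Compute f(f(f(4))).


f(4) = -2
f(-2) = 4
f(4) = -2

-2


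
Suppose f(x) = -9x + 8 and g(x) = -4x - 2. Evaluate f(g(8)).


g(8) = -34
f(-34) = 314

314


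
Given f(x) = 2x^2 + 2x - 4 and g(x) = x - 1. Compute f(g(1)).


-4


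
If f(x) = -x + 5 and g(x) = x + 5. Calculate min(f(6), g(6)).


f(6) = -1
g(6) = 11
min = -1

-1


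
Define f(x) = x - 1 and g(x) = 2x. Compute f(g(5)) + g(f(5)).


17


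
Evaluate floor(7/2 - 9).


-6


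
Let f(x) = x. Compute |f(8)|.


f(8) = 8
|8| = 8

8


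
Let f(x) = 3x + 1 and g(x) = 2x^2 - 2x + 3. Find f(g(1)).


g(1) = 3
f(3) = 10

10


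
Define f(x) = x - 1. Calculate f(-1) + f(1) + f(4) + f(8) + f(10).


f(-1) = -2
f(1) = 0
f(4) = 3
f(8) = 7
f(10) = 9
Sum = 17

17


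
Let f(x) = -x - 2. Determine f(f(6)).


f(6) = -8
f(-8) = 6

6


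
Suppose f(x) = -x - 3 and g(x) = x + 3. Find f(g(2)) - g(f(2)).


f(g(2)) = -8
g(f(2)) = -2
Difference = -6

-6


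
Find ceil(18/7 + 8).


18/7 = 2.5714
2.5714 + 8 = 10.5714
ceil(10.5714) = 11

11


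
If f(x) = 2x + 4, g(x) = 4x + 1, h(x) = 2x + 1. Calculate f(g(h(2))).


h(2) = 5
g(5) = 21
f(21) = 46

46
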